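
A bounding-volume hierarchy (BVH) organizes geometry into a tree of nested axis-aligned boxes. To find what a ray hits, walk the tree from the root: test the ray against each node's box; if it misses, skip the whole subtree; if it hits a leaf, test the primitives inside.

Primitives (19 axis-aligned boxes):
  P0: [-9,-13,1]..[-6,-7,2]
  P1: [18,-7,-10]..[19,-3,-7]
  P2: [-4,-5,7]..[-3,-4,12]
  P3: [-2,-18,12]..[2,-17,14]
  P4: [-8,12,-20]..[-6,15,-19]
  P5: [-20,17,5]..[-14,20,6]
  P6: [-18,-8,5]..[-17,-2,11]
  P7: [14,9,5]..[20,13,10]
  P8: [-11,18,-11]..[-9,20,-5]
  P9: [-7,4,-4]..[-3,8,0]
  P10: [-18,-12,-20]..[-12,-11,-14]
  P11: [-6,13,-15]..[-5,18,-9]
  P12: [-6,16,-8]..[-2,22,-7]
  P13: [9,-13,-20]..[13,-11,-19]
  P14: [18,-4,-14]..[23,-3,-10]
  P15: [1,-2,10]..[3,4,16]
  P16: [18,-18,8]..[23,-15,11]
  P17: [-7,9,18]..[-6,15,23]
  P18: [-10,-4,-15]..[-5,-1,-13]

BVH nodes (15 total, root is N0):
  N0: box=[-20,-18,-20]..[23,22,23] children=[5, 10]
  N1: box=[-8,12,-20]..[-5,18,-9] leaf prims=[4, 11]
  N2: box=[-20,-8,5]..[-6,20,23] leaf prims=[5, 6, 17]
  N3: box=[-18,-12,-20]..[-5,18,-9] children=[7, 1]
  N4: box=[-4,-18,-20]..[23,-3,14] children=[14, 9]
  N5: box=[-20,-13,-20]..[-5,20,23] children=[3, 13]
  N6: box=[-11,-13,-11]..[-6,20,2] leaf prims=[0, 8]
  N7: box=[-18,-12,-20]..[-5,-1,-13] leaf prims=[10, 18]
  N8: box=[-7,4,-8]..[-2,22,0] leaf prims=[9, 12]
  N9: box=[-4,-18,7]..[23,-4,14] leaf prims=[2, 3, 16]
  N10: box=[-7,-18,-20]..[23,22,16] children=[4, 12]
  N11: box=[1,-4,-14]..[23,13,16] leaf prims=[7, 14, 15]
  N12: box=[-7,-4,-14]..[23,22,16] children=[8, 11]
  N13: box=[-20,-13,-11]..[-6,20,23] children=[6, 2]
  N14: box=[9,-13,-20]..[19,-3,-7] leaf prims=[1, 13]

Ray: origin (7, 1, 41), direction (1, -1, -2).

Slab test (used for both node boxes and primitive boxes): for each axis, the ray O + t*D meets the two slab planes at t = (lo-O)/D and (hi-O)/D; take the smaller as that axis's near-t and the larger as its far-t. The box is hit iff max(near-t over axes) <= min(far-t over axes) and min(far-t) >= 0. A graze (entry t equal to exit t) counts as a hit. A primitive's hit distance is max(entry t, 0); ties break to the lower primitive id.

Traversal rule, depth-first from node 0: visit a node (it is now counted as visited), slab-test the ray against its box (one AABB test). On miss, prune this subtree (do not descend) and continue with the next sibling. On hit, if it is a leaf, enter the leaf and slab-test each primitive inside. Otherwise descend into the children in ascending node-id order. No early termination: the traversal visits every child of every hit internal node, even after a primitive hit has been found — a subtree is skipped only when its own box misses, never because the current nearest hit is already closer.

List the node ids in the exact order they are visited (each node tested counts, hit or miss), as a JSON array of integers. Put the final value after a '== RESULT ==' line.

Walk:
N0 x:[-27,16] y:[-21,19] z:[9,61/2] -> hit [9,16], descend [5, 10]
  N5 x:[-27,-12] y:[-19,14] z:[9,61/2] -> miss, prune
  N10 x:[-14,16] y:[-21,19] z:[25/2,61/2] -> hit [25/2,16], descend [4, 12]
    N4 x:[-11,16] y:[4,19] z:[27/2,61/2] -> hit [27/2,16], descend [9, 14]
      N9 x:[-11,16] y:[5,19] z:[27/2,17] -> hit [27/2,16] leaf, test {P2(miss), P3(miss), P16@t=16}
      N14 x:[2,12] y:[4,14] z:[24,61/2] -> miss, prune
    N12 x:[-14,16] y:[-21,5] z:[25/2,55/2] -> miss, prune

Summary -> nodes [0, 5, 10, 4, 9, 14, 12]; box-tests=7; leaf-entries=1; first=P16

== RESULT ==
[0, 5, 10, 4, 9, 14, 12]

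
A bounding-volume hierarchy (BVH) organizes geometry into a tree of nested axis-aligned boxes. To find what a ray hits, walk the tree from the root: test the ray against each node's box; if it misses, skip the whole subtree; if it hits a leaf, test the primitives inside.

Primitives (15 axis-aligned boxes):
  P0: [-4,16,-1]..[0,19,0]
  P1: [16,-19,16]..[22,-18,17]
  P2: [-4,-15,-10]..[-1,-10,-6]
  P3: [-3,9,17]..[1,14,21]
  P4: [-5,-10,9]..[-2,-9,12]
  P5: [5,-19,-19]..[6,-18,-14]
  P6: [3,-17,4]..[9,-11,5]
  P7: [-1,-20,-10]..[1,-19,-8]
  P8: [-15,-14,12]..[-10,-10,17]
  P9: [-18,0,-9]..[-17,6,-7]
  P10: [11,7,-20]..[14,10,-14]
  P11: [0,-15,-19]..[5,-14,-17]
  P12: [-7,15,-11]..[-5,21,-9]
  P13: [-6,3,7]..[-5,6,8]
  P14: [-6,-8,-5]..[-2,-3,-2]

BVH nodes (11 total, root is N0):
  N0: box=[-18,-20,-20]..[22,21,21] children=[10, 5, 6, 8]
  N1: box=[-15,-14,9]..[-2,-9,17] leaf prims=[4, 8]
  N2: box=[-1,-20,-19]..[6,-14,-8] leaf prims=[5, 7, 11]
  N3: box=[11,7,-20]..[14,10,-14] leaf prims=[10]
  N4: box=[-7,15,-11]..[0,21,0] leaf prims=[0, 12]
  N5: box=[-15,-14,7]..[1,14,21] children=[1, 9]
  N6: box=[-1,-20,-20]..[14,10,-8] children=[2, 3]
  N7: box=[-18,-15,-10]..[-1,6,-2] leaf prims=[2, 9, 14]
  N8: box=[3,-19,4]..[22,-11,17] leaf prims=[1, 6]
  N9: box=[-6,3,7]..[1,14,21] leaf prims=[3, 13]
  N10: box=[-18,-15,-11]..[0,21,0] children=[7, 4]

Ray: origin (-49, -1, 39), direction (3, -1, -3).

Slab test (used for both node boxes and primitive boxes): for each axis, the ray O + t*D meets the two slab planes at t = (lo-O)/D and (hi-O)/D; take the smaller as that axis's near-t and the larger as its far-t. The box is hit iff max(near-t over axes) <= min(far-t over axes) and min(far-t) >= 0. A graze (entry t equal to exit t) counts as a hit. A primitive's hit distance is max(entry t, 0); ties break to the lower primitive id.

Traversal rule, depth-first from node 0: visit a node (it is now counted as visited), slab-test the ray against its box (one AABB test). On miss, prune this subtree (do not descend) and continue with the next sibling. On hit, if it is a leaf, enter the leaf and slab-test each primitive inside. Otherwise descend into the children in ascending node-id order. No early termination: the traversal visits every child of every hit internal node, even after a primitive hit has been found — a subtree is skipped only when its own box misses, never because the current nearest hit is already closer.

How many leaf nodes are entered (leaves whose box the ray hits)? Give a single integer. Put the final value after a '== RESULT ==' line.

Walk:
N0 x:[31/3,71/3] y:[-22,19] z:[6,59/3] -> hit [31/3,19], descend [5, 6, 8, 10]
  N5 x:[34/3,50/3] y:[-15,13] z:[6,32/3] -> miss, prune
  N6 x:[16,21] y:[-11,19] z:[47/3,59/3] -> hit [16,19], descend [2, 3]
    N2 x:[16,55/3] y:[13,19] z:[47/3,58/3] -> hit [16,55/3] leaf, test {P5@t=18, P7(miss), P11(miss)}
    N3 x:[20,21] y:[-11,-8] z:[53/3,59/3] -> miss, prune
  N8 x:[52/3,71/3] y:[10,18] z:[22/3,35/3] -> miss, prune
  N10 x:[31/3,49/3] y:[-22,14] z:[13,50/3] -> hit [13,14], descend [4, 7]
    N4 x:[14,49/3] y:[-22,-16] z:[13,50/3] -> miss, prune
    N7 x:[31/3,16] y:[-7,14] z:[41/3,49/3] -> hit [41/3,14] leaf, test {P2(miss), P9(miss), P14(miss)}

9 AABB tests over nodes [0, 5, 6, 2, 3, 8, 10, 4, 7]; 2 leaves entered; closest P5.

== RESULT ==
2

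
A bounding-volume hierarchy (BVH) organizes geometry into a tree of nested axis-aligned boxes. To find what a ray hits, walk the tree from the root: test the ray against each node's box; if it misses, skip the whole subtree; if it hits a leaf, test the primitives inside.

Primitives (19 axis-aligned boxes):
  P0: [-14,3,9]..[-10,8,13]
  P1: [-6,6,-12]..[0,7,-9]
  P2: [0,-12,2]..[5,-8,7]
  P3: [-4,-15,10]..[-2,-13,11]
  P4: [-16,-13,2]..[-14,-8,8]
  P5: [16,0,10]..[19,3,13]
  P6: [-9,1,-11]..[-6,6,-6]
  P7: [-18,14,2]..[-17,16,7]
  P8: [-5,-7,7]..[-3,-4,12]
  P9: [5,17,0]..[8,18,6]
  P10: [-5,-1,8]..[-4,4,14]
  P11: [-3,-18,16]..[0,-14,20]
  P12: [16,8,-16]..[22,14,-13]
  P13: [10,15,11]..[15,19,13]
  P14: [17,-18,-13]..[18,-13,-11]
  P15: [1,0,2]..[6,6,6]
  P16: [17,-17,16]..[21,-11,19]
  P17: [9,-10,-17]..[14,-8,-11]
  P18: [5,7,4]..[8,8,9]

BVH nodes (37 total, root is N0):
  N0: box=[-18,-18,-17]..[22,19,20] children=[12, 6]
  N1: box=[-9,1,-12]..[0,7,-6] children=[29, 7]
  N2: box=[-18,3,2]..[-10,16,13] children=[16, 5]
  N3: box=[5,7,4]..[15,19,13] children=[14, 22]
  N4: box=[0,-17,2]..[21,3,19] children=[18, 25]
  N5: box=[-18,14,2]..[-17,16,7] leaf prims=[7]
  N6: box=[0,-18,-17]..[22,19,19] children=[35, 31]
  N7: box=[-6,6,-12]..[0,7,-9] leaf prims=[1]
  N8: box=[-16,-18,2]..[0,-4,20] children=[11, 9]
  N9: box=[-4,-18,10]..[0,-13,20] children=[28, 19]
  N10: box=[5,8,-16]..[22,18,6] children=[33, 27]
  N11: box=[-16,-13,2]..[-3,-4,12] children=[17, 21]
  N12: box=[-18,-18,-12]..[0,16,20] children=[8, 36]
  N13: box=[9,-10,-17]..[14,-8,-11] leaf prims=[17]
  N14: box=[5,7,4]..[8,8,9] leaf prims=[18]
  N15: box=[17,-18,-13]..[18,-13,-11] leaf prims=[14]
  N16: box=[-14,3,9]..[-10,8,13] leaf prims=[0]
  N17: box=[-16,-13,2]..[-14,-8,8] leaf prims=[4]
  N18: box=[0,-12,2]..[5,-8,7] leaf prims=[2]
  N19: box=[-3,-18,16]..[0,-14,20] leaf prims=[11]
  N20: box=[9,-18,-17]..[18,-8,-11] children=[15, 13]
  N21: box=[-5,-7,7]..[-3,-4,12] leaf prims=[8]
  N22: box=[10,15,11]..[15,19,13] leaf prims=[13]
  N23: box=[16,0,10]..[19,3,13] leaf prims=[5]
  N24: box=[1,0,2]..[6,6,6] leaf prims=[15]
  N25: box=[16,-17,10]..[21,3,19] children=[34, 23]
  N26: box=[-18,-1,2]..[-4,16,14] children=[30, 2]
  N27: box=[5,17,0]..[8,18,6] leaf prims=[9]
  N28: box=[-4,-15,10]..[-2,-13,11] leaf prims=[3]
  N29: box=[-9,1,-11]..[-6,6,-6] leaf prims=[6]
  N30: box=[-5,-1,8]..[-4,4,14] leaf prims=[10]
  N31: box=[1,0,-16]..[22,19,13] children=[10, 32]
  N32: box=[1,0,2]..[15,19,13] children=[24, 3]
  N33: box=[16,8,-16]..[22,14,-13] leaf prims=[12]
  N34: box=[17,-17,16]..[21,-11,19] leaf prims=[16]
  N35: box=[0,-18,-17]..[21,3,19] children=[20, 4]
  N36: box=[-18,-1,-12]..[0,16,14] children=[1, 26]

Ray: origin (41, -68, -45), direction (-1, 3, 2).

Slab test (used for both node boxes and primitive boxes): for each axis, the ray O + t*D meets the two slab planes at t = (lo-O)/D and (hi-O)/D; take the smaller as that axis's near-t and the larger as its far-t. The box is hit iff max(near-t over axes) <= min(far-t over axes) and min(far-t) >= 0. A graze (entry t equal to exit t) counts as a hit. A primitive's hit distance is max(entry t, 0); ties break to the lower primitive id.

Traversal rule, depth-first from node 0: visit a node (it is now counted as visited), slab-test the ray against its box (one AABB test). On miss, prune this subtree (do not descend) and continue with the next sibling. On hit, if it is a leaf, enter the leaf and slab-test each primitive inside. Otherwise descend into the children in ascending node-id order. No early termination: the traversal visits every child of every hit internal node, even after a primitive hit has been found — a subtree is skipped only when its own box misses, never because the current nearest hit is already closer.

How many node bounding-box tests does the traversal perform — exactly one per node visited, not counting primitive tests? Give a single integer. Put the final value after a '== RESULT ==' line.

Traverse from the root:
N0 x:[19,59] y:[50/3,29] z:[14,65/2] -> hit [19,29], descend [6, 12]
  N6 x:[19,41] y:[50/3,29] z:[14,32] -> hit [19,29], descend [31, 35]
    N31 x:[19,40] y:[68/3,29] z:[29/2,29] -> hit [68/3,29], descend [10, 32]
      N10 x:[19,36] y:[76/3,86/3] z:[29/2,51/2] -> hit [76/3,51/2], descend [27, 33]
        N27 x:[33,36] y:[85/3,86/3] z:[45/2,51/2] -> miss, prune
        N33 x:[19,25] y:[76/3,82/3] z:[29/2,16] -> miss, prune
      N32 x:[26,40] y:[68/3,29] z:[47/2,29] -> hit [26,29], descend [3, 24]
        N3 x:[26,36] y:[25,29] z:[49/2,29] -> hit [26,29], descend [14, 22]
          N14 x:[33,36] y:[25,76/3] z:[49/2,27] -> miss, prune
          N22 x:[26,31] y:[83/3,29] z:[28,29] -> hit [28,29] leaf, test {P13@t=28}
        N24 x:[35,40] y:[68/3,74/3] z:[47/2,51/2] -> miss, prune
    N35 x:[20,41] y:[50/3,71/3] z:[14,32] -> hit [20,71/3], descend [4, 20]
      N4 x:[20,41] y:[17,71/3] z:[47/2,32] -> hit [47/2,71/3], descend [18, 25]
        N18 x:[36,41] y:[56/3,20] z:[47/2,26] -> miss, prune
        N25 x:[20,25] y:[17,71/3] z:[55/2,32] -> miss, prune
      N20 x:[23,32] y:[50/3,20] z:[14,17] -> miss, prune
  N12 x:[41,59] y:[50/3,28] z:[33/2,65/2] -> miss, prune

17 AABB tests over nodes [0, 6, 31, 10, 27, 33, 32, 3, 14, 22, 24, 35, 4, 18, 25, 20, 12]; 1 leaf entered; closest P13.

== RESULT ==
17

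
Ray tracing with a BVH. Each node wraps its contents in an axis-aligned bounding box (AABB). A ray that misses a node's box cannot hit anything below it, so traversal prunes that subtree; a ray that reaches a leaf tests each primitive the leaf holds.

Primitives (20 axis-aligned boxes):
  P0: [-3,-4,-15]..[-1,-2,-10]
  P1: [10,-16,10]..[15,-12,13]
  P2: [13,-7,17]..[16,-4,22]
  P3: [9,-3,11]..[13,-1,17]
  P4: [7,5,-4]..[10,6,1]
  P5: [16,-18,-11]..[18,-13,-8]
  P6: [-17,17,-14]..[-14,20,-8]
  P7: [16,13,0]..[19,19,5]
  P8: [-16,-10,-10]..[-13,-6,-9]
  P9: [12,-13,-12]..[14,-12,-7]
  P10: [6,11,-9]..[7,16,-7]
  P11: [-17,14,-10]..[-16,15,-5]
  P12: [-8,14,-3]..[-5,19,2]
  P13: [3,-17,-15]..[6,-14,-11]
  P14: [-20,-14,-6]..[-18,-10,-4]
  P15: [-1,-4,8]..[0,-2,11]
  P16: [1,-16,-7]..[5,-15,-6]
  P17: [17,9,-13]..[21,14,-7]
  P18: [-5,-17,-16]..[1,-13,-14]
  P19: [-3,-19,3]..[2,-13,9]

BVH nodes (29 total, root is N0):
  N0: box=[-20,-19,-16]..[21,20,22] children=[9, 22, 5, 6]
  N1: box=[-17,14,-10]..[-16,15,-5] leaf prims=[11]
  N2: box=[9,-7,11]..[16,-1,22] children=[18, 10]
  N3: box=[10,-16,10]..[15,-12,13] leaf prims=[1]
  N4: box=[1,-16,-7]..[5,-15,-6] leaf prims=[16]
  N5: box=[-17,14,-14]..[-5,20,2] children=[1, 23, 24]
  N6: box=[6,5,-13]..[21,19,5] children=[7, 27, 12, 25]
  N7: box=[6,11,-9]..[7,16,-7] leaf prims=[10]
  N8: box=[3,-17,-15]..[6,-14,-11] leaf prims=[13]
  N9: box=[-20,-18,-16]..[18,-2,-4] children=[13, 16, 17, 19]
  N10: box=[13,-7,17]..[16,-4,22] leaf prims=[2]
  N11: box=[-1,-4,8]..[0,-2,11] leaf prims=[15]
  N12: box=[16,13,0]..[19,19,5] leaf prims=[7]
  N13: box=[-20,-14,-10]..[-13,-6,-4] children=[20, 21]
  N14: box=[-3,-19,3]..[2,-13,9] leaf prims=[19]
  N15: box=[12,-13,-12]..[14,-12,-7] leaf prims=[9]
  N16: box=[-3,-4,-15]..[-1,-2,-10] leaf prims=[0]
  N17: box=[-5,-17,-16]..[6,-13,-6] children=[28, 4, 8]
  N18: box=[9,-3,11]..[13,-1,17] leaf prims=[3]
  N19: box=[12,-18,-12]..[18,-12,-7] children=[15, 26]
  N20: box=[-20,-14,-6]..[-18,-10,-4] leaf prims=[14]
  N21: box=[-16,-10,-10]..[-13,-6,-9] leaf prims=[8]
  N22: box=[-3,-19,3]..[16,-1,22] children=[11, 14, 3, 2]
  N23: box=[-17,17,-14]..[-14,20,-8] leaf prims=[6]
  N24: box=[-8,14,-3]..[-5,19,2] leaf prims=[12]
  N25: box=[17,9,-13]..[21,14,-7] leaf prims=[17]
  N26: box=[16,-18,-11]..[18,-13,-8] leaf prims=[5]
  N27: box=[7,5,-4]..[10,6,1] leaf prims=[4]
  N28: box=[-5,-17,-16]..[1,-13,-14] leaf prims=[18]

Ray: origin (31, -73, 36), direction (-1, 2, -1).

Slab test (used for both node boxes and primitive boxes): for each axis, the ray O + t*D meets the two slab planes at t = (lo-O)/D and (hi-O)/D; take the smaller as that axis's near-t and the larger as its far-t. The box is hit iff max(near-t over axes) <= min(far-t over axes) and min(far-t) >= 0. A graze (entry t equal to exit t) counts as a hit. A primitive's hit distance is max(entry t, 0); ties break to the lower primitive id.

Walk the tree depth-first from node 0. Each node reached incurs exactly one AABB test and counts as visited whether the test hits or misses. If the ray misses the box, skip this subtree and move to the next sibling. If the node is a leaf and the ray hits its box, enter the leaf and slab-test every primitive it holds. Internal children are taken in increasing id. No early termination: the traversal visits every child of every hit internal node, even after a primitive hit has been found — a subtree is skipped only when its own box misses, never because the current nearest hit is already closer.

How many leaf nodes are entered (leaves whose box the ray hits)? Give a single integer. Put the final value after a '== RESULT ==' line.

Walk:
N0 x:[10,51] y:[27,93/2] z:[14,52] -> hit [27,93/2], descend [5, 6, 9, 22]
  N5 x:[36,48] y:[87/2,93/2] z:[34,50] -> hit [87/2,93/2], descend [1, 23, 24]
    N1 x:[47,48] y:[87/2,44] z:[41,46] -> miss, prune
    N23 x:[45,48] y:[45,93/2] z:[44,50] -> hit [45,93/2] leaf, test {P6@t=45}
    N24 x:[36,39] y:[87/2,46] z:[34,39] -> miss, prune
  N6 x:[10,25] y:[39,46] z:[31,49] -> miss, prune
  N9 x:[13,51] y:[55/2,71/2] z:[40,52] -> miss, prune
  N22 x:[15,34] y:[27,36] z:[14,33] -> hit [27,33], descend [2, 3, 11, 14]
    N2 x:[15,22] y:[33,36] z:[14,25] -> miss, prune
    N3 x:[16,21] y:[57/2,61/2] z:[23,26] -> miss, prune
    N11 x:[31,32] y:[69/2,71/2] z:[25,28] -> miss, prune
    N14 x:[29,34] y:[27,30] z:[27,33] -> hit [29,30] leaf, test {P19@t=29}

12 AABB tests over nodes [0, 5, 1, 23, 24, 6, 9, 22, 2, 3, 11, 14]; 2 leaves entered; closest P19.

== RESULT ==
2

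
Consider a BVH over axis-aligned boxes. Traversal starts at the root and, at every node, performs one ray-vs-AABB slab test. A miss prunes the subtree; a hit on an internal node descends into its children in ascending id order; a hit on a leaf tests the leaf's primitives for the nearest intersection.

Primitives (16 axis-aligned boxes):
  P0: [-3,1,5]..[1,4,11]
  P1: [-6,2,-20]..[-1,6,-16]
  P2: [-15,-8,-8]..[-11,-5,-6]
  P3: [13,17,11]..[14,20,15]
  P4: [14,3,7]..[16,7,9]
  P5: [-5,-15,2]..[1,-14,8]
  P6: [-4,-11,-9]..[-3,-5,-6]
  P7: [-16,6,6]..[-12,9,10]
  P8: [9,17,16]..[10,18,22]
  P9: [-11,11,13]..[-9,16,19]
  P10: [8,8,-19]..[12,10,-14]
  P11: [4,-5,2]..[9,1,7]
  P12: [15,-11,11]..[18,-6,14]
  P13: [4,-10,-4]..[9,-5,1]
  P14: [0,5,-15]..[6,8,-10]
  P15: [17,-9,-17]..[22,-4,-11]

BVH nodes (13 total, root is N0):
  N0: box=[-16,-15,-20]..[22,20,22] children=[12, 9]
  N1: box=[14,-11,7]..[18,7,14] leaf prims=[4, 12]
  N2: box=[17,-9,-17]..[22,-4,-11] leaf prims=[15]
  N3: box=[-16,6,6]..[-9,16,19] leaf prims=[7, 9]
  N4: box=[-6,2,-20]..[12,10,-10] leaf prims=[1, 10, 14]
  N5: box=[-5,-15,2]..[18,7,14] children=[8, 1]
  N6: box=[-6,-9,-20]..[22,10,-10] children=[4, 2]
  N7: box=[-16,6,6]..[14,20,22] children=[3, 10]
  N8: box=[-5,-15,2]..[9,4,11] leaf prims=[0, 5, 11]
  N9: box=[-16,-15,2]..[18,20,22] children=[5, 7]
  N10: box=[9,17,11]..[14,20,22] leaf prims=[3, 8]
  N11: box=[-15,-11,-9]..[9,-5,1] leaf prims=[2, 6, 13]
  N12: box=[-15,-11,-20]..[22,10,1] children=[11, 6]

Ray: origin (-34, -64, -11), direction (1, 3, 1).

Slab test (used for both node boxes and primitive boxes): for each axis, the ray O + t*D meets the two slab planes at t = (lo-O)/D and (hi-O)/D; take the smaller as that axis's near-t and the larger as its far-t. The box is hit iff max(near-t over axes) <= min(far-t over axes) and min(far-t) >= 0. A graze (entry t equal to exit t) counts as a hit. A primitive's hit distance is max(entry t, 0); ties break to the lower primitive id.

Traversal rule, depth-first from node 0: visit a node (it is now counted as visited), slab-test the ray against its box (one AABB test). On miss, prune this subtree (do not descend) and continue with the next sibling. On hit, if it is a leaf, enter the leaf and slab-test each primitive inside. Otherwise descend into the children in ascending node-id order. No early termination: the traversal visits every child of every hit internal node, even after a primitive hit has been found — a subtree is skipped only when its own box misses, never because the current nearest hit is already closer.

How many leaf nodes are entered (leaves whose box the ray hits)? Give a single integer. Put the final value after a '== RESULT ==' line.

Walk:
N0 x:[18,56] y:[49/3,28] z:[-9,33] -> hit [18,28], descend [9, 12]
  N9 x:[18,52] y:[49/3,28] z:[13,33] -> hit [18,28], descend [5, 7]
    N5 x:[29,52] y:[49/3,71/3] z:[13,25] -> miss, prune
    N7 x:[18,48] y:[70/3,28] z:[17,33] -> hit [70/3,28], descend [3, 10]
      N3 x:[18,25] y:[70/3,80/3] z:[17,30] -> hit [70/3,25] leaf, test {P7(miss), P9@t=25}
      N10 x:[43,48] y:[27,28] z:[22,33] -> miss, prune
  N12 x:[19,56] y:[53/3,74/3] z:[-9,12] -> miss, prune

order=[0, 9, 5, 7, 3, 10, 12]  |boxes|=7  |leaves|=1  hit=P9

== RESULT ==
1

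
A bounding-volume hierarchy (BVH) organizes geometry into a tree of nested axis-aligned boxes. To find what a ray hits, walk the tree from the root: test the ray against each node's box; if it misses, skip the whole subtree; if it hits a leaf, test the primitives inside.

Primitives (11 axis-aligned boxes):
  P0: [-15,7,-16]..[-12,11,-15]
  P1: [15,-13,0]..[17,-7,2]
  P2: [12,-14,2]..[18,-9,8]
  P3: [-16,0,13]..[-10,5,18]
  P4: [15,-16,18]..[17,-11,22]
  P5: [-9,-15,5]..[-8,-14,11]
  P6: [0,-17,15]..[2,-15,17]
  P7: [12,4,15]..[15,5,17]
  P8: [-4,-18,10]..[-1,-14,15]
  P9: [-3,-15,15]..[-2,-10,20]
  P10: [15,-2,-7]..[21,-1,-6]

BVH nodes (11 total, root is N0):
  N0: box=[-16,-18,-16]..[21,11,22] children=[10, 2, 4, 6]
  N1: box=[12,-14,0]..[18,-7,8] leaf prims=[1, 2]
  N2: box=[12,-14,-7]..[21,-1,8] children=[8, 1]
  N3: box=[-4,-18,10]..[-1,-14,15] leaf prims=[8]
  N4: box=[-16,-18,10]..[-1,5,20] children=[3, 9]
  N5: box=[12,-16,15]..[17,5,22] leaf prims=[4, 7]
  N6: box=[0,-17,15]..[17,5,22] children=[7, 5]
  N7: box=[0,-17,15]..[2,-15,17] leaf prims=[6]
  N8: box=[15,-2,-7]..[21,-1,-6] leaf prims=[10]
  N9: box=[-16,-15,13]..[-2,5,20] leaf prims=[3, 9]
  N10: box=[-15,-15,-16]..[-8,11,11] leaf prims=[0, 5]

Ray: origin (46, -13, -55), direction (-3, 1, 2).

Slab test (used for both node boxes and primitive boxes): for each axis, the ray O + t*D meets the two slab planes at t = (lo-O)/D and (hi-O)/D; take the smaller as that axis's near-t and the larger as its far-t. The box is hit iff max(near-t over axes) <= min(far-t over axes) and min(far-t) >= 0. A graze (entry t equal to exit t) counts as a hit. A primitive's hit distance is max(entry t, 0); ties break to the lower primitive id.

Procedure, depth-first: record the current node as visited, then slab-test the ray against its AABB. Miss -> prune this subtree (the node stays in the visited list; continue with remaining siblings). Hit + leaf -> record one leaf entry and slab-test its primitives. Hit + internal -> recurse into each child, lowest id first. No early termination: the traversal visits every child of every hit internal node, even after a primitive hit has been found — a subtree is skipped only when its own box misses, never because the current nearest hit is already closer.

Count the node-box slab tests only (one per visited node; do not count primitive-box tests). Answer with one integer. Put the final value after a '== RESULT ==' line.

Walk:
N0 x:[25/3,62/3] y:[-5,24] z:[39/2,77/2] -> hit [39/2,62/3], descend [2, 4, 6, 10]
  N2 x:[25/3,34/3] y:[-1,12] z:[24,63/2] -> miss, prune
  N4 x:[47/3,62/3] y:[-5,18] z:[65/2,75/2] -> miss, prune
  N6 x:[29/3,46/3] y:[-4,18] z:[35,77/2] -> miss, prune
  N10 x:[18,61/3] y:[-2,24] z:[39/2,33] -> hit [39/2,61/3] leaf, test {P0@t=20, P5(miss)}

Visited [0, 2, 4, 6, 10]. Tests: 5 box, 1 leaf. Nearest: P0.

== RESULT ==
5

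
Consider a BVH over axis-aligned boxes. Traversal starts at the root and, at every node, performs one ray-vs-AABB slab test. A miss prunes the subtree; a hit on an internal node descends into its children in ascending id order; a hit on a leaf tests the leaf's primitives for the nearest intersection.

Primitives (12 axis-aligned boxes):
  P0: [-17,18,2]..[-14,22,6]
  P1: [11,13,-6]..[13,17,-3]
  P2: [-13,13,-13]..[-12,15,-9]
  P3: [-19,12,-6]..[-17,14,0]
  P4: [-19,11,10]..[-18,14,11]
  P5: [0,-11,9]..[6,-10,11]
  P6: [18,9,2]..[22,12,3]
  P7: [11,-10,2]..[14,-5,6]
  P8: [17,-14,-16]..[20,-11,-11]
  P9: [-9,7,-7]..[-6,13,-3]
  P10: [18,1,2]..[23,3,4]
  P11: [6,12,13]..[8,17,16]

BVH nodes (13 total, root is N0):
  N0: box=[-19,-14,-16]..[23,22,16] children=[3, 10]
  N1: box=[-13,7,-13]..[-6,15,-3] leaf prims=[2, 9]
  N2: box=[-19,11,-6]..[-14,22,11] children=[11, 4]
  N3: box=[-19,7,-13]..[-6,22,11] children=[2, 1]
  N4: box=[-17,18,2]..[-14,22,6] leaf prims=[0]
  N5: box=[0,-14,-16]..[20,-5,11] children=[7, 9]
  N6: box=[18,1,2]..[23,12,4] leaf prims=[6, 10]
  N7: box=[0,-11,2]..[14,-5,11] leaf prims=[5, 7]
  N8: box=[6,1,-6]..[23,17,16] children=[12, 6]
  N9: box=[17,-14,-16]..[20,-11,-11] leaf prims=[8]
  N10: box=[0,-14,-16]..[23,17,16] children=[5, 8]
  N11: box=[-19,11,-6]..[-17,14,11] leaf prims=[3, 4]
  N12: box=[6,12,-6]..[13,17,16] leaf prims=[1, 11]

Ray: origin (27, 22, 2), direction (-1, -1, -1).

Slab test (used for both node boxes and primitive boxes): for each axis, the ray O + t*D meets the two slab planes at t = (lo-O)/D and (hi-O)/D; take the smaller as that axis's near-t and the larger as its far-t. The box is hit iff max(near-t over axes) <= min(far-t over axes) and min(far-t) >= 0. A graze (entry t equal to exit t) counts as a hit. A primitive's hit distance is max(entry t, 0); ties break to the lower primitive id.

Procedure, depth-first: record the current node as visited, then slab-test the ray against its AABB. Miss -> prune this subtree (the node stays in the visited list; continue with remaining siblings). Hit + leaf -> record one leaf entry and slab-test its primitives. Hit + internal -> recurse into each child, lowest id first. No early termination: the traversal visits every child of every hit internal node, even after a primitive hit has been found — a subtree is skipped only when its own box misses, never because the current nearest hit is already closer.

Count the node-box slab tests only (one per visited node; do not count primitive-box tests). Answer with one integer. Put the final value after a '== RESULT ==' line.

Traverse from the root:
N0 x:[4,46] y:[0,36] z:[-14,18] -> hit [4,18], descend [3, 10]
  N3 x:[33,46] y:[0,15] z:[-9,15] -> miss, prune
  N10 x:[4,27] y:[5,36] z:[-14,18] -> hit [5,18], descend [5, 8]
    N5 x:[7,27] y:[27,36] z:[-9,18] -> miss, prune
    N8 x:[4,21] y:[5,21] z:[-14,8] -> hit [5,8], descend [6, 12]
      N6 x:[4,9] y:[10,21] z:[-2,0] -> miss, prune
      N12 x:[14,21] y:[5,10] z:[-14,8] -> miss, prune

Visited [0, 3, 10, 5, 8, 6, 12]. Tests: 7 box, 0 leaf. Nearest: miss.

== RESULT ==
7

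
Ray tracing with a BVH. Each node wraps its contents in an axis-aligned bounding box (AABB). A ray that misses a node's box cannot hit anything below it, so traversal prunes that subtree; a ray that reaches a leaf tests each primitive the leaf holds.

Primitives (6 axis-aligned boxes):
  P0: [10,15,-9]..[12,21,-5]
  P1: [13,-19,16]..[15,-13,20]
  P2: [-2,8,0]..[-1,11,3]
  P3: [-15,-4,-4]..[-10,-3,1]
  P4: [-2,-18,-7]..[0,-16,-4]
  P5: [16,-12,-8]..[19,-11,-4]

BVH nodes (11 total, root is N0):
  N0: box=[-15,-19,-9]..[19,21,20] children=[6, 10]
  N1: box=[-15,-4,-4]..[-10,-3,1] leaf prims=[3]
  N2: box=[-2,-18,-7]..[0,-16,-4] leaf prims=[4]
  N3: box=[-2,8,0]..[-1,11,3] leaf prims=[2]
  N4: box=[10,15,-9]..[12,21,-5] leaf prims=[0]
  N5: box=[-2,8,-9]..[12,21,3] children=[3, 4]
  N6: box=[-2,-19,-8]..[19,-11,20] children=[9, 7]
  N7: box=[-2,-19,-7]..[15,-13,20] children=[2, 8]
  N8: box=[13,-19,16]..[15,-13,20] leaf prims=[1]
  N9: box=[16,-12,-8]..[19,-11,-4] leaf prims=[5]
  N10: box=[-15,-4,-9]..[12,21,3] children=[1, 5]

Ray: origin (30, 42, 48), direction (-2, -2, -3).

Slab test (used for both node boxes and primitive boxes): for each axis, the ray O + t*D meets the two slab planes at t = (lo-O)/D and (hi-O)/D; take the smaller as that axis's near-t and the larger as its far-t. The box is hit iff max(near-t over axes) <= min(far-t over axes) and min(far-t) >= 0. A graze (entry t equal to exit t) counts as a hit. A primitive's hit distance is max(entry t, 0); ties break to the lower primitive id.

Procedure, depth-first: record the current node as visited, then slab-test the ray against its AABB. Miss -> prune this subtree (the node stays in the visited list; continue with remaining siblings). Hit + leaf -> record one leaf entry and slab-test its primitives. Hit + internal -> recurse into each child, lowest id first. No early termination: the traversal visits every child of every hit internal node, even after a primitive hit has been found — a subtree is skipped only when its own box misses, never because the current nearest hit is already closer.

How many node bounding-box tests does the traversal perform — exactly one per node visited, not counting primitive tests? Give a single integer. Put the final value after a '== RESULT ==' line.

Trace the traversal:
N0 x:[11/2,45/2] y:[21/2,61/2] z:[28/3,19] -> hit [21/2,19], descend [6, 10]
  N6 x:[11/2,16] y:[53/2,61/2] z:[28/3,56/3] -> miss, prune
  N10 x:[9,45/2] y:[21/2,23] z:[15,19] -> hit [15,19], descend [1, 5]
    N1 x:[20,45/2] y:[45/2,23] z:[47/3,52/3] -> miss, prune
    N5 x:[9,16] y:[21/2,17] z:[15,19] -> hit [15,16], descend [3, 4]
      N3 x:[31/2,16] y:[31/2,17] z:[15,16] -> hit [31/2,16] leaf, test {P2@t=31/2}
      N4 x:[9,10] y:[21/2,27/2] z:[53/3,19] -> miss, prune

Summary -> nodes [0, 6, 10, 1, 5, 3, 4]; box-tests=7; leaf-entries=1; first=P2

== RESULT ==
7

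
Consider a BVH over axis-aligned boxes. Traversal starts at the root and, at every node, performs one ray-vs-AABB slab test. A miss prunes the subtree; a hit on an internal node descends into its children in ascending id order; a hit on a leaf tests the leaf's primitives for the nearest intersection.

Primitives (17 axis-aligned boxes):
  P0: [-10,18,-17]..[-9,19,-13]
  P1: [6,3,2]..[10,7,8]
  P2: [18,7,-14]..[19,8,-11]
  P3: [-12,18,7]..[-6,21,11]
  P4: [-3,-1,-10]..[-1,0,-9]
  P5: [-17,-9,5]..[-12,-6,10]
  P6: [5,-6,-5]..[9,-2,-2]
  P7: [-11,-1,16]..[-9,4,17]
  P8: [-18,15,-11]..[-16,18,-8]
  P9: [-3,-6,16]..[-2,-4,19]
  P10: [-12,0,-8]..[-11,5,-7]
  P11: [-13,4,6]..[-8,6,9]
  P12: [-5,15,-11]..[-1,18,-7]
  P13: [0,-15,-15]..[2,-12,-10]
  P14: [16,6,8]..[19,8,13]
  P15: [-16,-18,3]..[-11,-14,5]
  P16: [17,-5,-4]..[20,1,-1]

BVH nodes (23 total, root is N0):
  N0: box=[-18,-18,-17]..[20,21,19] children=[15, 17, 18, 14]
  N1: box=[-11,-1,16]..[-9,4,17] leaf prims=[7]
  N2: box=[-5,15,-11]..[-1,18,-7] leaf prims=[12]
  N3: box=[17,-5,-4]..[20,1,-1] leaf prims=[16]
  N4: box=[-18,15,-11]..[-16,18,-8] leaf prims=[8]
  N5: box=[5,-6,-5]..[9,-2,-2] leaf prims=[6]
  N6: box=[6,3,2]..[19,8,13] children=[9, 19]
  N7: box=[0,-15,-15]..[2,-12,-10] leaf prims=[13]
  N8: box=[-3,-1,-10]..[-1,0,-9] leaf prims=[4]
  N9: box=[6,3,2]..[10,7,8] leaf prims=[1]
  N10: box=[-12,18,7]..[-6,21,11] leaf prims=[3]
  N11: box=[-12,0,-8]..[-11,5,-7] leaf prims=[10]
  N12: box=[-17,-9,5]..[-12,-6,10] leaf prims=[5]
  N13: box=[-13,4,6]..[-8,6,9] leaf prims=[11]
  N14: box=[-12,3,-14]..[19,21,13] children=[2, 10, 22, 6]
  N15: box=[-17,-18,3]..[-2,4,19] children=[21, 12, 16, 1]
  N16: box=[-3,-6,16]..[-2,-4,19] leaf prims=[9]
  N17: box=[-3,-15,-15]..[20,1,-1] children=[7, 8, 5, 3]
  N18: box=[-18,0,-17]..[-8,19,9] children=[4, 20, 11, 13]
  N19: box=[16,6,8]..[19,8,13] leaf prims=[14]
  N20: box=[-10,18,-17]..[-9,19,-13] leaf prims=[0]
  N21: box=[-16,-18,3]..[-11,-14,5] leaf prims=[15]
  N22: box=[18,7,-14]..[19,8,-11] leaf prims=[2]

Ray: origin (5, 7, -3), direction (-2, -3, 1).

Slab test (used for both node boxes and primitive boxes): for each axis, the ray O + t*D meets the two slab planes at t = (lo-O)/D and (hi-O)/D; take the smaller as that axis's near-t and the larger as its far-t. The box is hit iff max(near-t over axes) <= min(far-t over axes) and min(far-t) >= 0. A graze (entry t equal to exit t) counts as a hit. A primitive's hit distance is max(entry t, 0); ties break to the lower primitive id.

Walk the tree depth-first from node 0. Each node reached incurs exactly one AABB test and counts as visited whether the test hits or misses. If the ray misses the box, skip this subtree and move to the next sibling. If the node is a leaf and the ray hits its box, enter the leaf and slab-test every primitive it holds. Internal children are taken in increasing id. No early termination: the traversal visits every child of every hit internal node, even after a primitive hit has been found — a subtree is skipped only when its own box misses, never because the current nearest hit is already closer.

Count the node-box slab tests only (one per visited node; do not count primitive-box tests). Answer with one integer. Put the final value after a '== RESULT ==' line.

Walk:
N0 x:[-15/2,23/2] y:[-14/3,25/3] z:[-14,22] -> hit [-14/3,25/3], descend [14, 15, 17, 18]
  N14 x:[-7,17/2] y:[-14/3,4/3] z:[-11,16] -> hit [-14/3,4/3], descend [2, 6, 10, 22]
    N2 x:[3,5] y:[-11/3,-8/3] z:[-8,-4] -> miss, prune
    N6 x:[-7,-1/2] y:[-1/3,4/3] z:[5,16] -> miss, prune
    N10 x:[11/2,17/2] y:[-14/3,-11/3] z:[10,14] -> miss, prune
    N22 x:[-7,-13/2] y:[-1/3,0] z:[-11,-8] -> miss, prune
  N15 x:[7/2,11] y:[1,25/3] z:[6,22] -> hit [6,25/3], descend [1, 12, 16, 21]
    N1 x:[7,8] y:[1,8/3] z:[19,20] -> miss, prune
    N12 x:[17/2,11] y:[13/3,16/3] z:[8,13] -> miss, prune
    N16 x:[7/2,4] y:[11/3,13/3] z:[19,22] -> miss, prune
    N21 x:[8,21/2] y:[7,25/3] z:[6,8] -> hit [8,8] leaf, test {P15@t=8}
  N17 x:[-15/2,4] y:[2,22/3] z:[-12,2] -> hit [2,2], descend [3, 5, 7, 8]
    N3 x:[-15/2,-6] y:[2,4] z:[-1,2] -> miss, prune
    N5 x:[-2,0] y:[3,13/3] z:[-2,1] -> miss, prune
    N7 x:[3/2,5/2] y:[19/3,22/3] z:[-12,-7] -> miss, prune
    N8 x:[3,4] y:[7/3,8/3] z:[-7,-6] -> miss, prune
  N18 x:[13/2,23/2] y:[-4,7/3] z:[-14,12] -> miss, prune

Summary -> nodes [0, 14, 2, 6, 10, 22, 15, 1, 12, 16, 21, 17, 3, 5, 7, 8, 18]; box-tests=17; leaf-entries=1; first=P15

== RESULT ==
17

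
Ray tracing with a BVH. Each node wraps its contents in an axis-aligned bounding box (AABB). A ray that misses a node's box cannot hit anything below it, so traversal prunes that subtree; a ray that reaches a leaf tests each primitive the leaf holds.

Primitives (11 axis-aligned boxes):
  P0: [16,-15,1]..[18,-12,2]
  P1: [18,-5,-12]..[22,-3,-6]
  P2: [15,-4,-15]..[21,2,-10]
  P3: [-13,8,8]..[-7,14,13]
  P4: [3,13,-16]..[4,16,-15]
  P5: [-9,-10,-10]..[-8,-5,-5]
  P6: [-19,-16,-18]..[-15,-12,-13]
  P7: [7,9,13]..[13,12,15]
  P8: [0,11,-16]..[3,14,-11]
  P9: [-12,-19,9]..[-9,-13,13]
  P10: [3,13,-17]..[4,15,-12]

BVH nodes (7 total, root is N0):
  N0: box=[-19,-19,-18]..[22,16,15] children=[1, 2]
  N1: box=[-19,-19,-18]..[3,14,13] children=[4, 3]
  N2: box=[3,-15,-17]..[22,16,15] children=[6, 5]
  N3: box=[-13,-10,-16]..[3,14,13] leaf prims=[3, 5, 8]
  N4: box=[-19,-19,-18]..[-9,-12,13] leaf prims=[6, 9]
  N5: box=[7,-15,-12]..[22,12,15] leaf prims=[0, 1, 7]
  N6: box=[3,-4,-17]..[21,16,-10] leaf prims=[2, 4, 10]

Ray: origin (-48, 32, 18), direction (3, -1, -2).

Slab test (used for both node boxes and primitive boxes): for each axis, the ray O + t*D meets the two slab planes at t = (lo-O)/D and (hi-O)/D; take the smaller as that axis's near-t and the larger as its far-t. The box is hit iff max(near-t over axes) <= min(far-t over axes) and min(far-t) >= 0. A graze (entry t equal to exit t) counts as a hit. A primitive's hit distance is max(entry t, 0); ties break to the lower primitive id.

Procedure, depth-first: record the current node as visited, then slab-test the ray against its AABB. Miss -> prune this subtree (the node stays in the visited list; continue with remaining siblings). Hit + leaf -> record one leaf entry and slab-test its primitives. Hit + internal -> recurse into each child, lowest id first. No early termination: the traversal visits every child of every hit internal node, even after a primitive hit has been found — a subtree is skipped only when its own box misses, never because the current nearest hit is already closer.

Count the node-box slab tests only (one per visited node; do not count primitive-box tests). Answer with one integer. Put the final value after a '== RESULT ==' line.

Trace the traversal:
N0 x:[29/3,70/3] y:[16,51] z:[3/2,18] -> hit [16,18], descend [1, 2]
  N1 x:[29/3,17] y:[18,51] z:[5/2,18] -> miss, prune
  N2 x:[17,70/3] y:[16,47] z:[3/2,35/2] -> hit [17,35/2], descend [5, 6]
    N5 x:[55/3,70/3] y:[20,47] z:[3/2,15] -> miss, prune
    N6 x:[17,23] y:[16,36] z:[14,35/2] -> hit [17,35/2] leaf, test {P2(miss), P4@t=17, P10@t=17}

Summary -> nodes [0, 1, 2, 5, 6]; box-tests=5; leaf-entries=1; first=P4

== RESULT ==
5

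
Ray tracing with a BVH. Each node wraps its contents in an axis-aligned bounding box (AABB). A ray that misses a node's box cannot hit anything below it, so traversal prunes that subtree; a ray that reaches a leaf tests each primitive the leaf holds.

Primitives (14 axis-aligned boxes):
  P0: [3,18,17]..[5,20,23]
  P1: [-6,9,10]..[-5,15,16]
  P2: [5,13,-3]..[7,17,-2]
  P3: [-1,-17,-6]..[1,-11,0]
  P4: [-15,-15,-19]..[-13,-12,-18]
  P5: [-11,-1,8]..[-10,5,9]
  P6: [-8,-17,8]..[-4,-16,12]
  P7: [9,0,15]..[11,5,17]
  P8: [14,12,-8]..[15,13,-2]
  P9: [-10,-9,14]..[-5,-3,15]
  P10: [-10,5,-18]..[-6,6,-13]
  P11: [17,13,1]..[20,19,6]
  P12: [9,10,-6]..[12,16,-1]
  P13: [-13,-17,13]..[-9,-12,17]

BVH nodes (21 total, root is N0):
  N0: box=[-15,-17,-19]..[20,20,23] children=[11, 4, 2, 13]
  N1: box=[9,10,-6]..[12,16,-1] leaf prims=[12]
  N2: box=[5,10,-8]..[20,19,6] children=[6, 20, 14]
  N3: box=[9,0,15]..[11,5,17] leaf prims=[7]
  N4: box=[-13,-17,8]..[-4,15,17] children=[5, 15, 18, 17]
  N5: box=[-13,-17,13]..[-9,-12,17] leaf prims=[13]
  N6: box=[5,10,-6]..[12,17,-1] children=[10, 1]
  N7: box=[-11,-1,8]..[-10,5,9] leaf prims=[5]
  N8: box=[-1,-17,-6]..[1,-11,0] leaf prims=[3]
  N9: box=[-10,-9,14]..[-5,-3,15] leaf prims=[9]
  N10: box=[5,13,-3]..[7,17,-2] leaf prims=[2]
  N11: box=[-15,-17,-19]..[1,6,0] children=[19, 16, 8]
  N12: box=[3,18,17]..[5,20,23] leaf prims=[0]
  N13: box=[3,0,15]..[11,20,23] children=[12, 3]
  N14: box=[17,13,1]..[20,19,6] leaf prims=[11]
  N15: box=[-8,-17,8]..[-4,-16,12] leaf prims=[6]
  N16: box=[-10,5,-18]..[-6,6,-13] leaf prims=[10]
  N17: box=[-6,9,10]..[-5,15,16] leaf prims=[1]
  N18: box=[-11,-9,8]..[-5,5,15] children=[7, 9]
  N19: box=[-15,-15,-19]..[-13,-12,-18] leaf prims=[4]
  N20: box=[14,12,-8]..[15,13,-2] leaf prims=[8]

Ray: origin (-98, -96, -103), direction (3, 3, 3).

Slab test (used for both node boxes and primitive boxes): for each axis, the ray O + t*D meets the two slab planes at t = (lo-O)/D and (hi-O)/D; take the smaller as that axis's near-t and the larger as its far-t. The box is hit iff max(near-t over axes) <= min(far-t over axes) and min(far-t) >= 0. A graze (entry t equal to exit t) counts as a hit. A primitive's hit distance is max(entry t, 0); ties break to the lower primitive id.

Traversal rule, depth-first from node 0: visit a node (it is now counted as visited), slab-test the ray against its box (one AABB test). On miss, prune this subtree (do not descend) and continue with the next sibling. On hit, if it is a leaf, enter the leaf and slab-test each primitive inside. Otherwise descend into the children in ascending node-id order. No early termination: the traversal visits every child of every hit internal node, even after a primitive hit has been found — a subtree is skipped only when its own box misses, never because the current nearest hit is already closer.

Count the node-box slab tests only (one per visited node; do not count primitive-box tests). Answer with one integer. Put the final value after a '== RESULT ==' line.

Traverse from the root:
N0 x:[83/3,118/3] y:[79/3,116/3] z:[28,42] -> hit [28,116/3], descend [2, 4, 11, 13]
  N2 x:[103/3,118/3] y:[106/3,115/3] z:[95/3,109/3] -> hit [106/3,109/3], descend [6, 14, 20]
    N6 x:[103/3,110/3] y:[106/3,113/3] z:[97/3,34] -> miss, prune
    N14 x:[115/3,118/3] y:[109/3,115/3] z:[104/3,109/3] -> miss, prune
    N20 x:[112/3,113/3] y:[36,109/3] z:[95/3,101/3] -> miss, prune
  N4 x:[85/3,94/3] y:[79/3,37] z:[37,40] -> miss, prune
  N11 x:[83/3,33] y:[79/3,34] z:[28,103/3] -> hit [28,33], descend [8, 16, 19]
    N8 x:[97/3,33] y:[79/3,85/3] z:[97/3,103/3] -> miss, prune
    N16 x:[88/3,92/3] y:[101/3,34] z:[85/3,30] -> miss, prune
    N19 x:[83/3,85/3] y:[27,28] z:[28,85/3] -> hit [28,28] leaf, test {P4@t=28}
  N13 x:[101/3,109/3] y:[32,116/3] z:[118/3,42] -> miss, prune

Summary -> nodes [0, 2, 6, 14, 20, 4, 11, 8, 16, 19, 13]; box-tests=11; leaf-entries=1; first=P4

== RESULT ==
11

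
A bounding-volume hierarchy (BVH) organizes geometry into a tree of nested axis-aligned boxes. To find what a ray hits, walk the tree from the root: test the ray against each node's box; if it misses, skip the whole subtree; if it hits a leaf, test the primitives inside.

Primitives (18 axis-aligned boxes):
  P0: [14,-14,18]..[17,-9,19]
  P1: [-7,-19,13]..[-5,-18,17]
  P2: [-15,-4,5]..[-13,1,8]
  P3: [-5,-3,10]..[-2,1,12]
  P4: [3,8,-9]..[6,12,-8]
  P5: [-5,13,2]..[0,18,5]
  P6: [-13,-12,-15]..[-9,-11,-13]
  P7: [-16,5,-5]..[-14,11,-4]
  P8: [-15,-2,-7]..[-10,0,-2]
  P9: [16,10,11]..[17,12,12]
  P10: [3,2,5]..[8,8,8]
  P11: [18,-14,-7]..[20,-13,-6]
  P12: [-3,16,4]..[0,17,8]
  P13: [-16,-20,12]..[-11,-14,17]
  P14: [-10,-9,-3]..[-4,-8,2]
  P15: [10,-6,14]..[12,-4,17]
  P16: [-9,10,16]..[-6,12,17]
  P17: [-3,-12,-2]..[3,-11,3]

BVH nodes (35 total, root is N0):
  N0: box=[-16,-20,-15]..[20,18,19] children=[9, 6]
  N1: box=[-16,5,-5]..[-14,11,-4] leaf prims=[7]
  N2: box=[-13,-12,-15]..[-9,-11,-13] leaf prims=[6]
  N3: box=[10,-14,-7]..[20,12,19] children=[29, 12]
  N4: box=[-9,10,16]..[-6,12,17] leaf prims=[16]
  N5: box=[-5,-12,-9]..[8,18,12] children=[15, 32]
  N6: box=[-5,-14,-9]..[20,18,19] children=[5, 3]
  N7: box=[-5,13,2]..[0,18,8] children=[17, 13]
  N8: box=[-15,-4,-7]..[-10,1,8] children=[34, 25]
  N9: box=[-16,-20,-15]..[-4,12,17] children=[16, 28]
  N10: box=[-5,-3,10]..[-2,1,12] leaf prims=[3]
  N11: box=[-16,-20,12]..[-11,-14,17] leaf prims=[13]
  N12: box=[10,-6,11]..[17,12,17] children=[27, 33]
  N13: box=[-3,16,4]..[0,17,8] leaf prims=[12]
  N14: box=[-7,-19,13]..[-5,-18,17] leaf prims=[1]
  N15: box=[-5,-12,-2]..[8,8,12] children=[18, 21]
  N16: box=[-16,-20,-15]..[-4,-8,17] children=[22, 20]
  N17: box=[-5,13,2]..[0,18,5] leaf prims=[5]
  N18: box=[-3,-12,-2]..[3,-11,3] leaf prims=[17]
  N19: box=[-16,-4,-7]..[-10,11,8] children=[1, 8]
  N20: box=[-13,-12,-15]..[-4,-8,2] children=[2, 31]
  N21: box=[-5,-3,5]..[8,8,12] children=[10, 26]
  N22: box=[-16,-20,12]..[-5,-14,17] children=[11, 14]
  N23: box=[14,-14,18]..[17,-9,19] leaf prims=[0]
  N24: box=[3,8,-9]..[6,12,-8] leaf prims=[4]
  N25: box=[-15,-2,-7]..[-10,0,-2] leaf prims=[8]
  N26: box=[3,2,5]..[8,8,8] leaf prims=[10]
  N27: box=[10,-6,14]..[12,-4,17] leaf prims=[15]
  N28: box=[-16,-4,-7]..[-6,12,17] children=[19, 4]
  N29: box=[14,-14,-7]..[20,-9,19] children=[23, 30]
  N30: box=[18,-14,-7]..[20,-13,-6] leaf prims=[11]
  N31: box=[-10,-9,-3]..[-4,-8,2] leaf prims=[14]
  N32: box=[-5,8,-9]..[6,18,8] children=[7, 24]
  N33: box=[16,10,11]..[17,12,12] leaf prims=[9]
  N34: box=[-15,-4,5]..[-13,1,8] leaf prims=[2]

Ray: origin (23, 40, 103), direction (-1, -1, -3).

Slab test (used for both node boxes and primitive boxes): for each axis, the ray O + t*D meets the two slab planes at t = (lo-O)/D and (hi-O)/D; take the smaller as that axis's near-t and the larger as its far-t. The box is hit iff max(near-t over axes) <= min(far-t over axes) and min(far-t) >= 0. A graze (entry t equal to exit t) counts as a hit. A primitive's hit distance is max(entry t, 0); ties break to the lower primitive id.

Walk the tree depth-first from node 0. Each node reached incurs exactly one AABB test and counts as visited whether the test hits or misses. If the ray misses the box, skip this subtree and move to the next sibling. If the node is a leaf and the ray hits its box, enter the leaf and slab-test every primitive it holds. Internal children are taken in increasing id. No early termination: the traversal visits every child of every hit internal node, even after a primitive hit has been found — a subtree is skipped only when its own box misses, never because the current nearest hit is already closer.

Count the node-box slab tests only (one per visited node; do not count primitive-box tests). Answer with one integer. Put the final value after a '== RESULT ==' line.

Traverse from the root:
N0 x:[3,39] y:[22,60] z:[28,118/3] -> hit [28,39], descend [6, 9]
  N6 x:[3,28] y:[22,54] z:[28,112/3] -> hit [28,28], descend [3, 5]
    N3 x:[3,13] y:[28,54] z:[28,110/3] -> miss, prune
    N5 x:[15,28] y:[22,52] z:[91/3,112/3] -> miss, prune
  N9 x:[27,39] y:[28,60] z:[86/3,118/3] -> hit [86/3,39], descend [16, 28]
    N16 x:[27,39] y:[48,60] z:[86/3,118/3] -> miss, prune
    N28 x:[29,39] y:[28,44] z:[86/3,110/3] -> hit [29,110/3], descend [4, 19]
      N4 x:[29,32] y:[28,30] z:[86/3,29] -> hit [29,29] leaf, test {P16@t=29}
      N19 x:[33,39] y:[29,44] z:[95/3,110/3] -> hit [33,110/3], descend [1, 8]
        N1 x:[37,39] y:[29,35] z:[107/3,36] -> miss, prune
        N8 x:[33,38] y:[39,44] z:[95/3,110/3] -> miss, prune

Visited [0, 6, 3, 5, 9, 16, 28, 4, 19, 1, 8]. Tests: 11 box, 1 leaf. Nearest: P16.

== RESULT ==
11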